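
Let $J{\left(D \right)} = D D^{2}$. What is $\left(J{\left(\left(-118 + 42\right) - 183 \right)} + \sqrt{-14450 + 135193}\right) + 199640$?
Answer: $-17174339 + \sqrt{120743} \approx -1.7174 \cdot 10^{7}$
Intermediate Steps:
$J{\left(D \right)} = D^{3}$
$\left(J{\left(\left(-118 + 42\right) - 183 \right)} + \sqrt{-14450 + 135193}\right) + 199640 = \left(\left(\left(-118 + 42\right) - 183\right)^{3} + \sqrt{-14450 + 135193}\right) + 199640 = \left(\left(-76 - 183\right)^{3} + \sqrt{120743}\right) + 199640 = \left(\left(-259\right)^{3} + \sqrt{120743}\right) + 199640 = \left(-17373979 + \sqrt{120743}\right) + 199640 = -17174339 + \sqrt{120743}$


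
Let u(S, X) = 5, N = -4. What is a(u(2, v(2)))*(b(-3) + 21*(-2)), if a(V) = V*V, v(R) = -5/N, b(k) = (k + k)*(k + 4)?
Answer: -1200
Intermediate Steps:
b(k) = 2*k*(4 + k) (b(k) = (2*k)*(4 + k) = 2*k*(4 + k))
v(R) = 5/4 (v(R) = -5/(-4) = -5*(-1/4) = 5/4)
a(V) = V**2
a(u(2, v(2)))*(b(-3) + 21*(-2)) = 5**2*(2*(-3)*(4 - 3) + 21*(-2)) = 25*(2*(-3)*1 - 42) = 25*(-6 - 42) = 25*(-48) = -1200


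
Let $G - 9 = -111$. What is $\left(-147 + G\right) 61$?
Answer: $-15189$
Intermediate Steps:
$G = -102$ ($G = 9 - 111 = -102$)
$\left(-147 + G\right) 61 = \left(-147 - 102\right) 61 = \left(-249\right) 61 = -15189$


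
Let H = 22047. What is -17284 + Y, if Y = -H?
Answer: -39331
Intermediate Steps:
Y = -22047 (Y = -1*22047 = -22047)
-17284 + Y = -17284 - 22047 = -39331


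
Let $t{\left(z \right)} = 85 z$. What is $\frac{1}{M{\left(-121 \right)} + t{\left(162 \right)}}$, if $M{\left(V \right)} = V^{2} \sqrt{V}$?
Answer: $\frac{13770}{26127037501} - \frac{161051 i}{26127037501} \approx 5.2704 \cdot 10^{-7} - 6.1641 \cdot 10^{-6} i$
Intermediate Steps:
$M{\left(V \right)} = V^{\frac{5}{2}}$
$\frac{1}{M{\left(-121 \right)} + t{\left(162 \right)}} = \frac{1}{\left(-121\right)^{\frac{5}{2}} + 85 \cdot 162} = \frac{1}{161051 i + 13770} = \frac{1}{13770 + 161051 i} = \frac{13770 - 161051 i}{26127037501}$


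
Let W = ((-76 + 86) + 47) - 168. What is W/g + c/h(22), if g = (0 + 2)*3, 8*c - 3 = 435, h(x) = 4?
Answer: -77/16 ≈ -4.8125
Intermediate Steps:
c = 219/4 (c = 3/8 + (⅛)*435 = 3/8 + 435/8 = 219/4 ≈ 54.750)
W = -111 (W = (10 + 47) - 168 = 57 - 168 = -111)
g = 6 (g = 2*3 = 6)
W/g + c/h(22) = -111/6 + (219/4)/4 = -111*⅙ + (219/4)*(¼) = -37/2 + 219/16 = -77/16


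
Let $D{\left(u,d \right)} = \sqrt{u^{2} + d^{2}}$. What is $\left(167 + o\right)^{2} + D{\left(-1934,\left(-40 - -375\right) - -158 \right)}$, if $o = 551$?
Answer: $515524 + \sqrt{3983405} \approx 5.1752 \cdot 10^{5}$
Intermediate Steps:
$D{\left(u,d \right)} = \sqrt{d^{2} + u^{2}}$
$\left(167 + o\right)^{2} + D{\left(-1934,\left(-40 - -375\right) - -158 \right)} = \left(167 + 551\right)^{2} + \sqrt{\left(\left(-40 - -375\right) - -158\right)^{2} + \left(-1934\right)^{2}} = 718^{2} + \sqrt{\left(\left(-40 + 375\right) + 158\right)^{2} + 3740356} = 515524 + \sqrt{\left(335 + 158\right)^{2} + 3740356} = 515524 + \sqrt{493^{2} + 3740356} = 515524 + \sqrt{243049 + 3740356} = 515524 + \sqrt{3983405}$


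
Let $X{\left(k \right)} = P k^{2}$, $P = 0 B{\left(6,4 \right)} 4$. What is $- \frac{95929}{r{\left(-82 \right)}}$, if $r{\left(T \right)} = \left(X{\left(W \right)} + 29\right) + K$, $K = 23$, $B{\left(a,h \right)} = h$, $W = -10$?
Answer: $- \frac{95929}{52} \approx -1844.8$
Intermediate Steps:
$P = 0$ ($P = 0 \cdot 4 \cdot 4 = 0 \cdot 4 = 0$)
$X{\left(k \right)} = 0$ ($X{\left(k \right)} = 0 k^{2} = 0$)
$r{\left(T \right)} = 52$ ($r{\left(T \right)} = \left(0 + 29\right) + 23 = 29 + 23 = 52$)
$- \frac{95929}{r{\left(-82 \right)}} = - \frac{95929}{52}$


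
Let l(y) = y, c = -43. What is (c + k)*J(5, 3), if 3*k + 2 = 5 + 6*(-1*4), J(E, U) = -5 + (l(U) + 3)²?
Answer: -1550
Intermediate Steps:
J(E, U) = -5 + (3 + U)² (J(E, U) = -5 + (U + 3)² = -5 + (3 + U)²)
k = -7 (k = -⅔ + (5 + 6*(-1*4))/3 = -⅔ + (5 + 6*(-4))/3 = -⅔ + (5 - 24)/3 = -⅔ + (⅓)*(-19) = -⅔ - 19/3 = -7)
(c + k)*J(5, 3) = (-43 - 7)*(-5 + (3 + 3)²) = -50*(-5 + 6²) = -50*(-5 + 36) = -50*31 = -1550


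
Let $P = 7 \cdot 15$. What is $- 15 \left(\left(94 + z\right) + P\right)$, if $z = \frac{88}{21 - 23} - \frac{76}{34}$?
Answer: $- \frac{38955}{17} \approx -2291.5$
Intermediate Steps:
$P = 105$
$z = - \frac{786}{17}$ ($z = \frac{88}{21 - 23} - \frac{38}{17} = \frac{88}{-2} - \frac{38}{17} = 88 \left(- \frac{1}{2}\right) - \frac{38}{17} = -44 - \frac{38}{17} = - \frac{786}{17} \approx -46.235$)
$- 15 \left(\left(94 + z\right) + P\right) = - 15 \left(\left(94 - \frac{786}{17}\right) + 105\right) = - 15 \left(\frac{812}{17} + 105\right) = \left(-15\right) \frac{2597}{17} = - \frac{38955}{17}$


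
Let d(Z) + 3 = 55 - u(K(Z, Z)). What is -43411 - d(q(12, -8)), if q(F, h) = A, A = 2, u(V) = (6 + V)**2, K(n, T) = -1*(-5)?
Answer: -43342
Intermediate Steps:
K(n, T) = 5
q(F, h) = 2
d(Z) = -69 (d(Z) = -3 + (55 - (6 + 5)**2) = -3 + (55 - 1*11**2) = -3 + (55 - 1*121) = -3 + (55 - 121) = -3 - 66 = -69)
-43411 - d(q(12, -8)) = -43411 - 1*(-69) = -43411 + 69 = -43342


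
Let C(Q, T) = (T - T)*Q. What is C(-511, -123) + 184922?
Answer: 184922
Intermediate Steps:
C(Q, T) = 0 (C(Q, T) = 0*Q = 0)
C(-511, -123) + 184922 = 0 + 184922 = 184922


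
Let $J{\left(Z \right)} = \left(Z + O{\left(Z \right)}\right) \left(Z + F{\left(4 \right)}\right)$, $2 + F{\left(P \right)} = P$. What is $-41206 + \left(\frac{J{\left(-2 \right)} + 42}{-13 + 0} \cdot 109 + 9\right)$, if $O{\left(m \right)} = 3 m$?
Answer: $- \frac{540139}{13} \approx -41549.0$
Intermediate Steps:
$F{\left(P \right)} = -2 + P$
$J{\left(Z \right)} = 4 Z \left(2 + Z\right)$ ($J{\left(Z \right)} = \left(Z + 3 Z\right) \left(Z + \left(-2 + 4\right)\right) = 4 Z \left(Z + 2\right) = 4 Z \left(2 + Z\right)$)
$-41206 + \left(\frac{J{\left(-2 \right)} + 42}{-13 + 0} \cdot 109 + 9\right) = -41206 + \left(\frac{4 \left(-2\right) \left(2 - 2\right) + 42}{-13 + 0} \cdot 109 + 9\right) = -41206 + \left(\frac{4 \left(-2\right) 0 + 42}{-13} \cdot 109 + 9\right) = -41206 + \left(\left(0 + 42\right) \left(- \frac{1}{13}\right) 109 + 9\right) = -41206 + \left(42 \left(- \frac{1}{13}\right) 109 + 9\right) = -41206 + \left(\left(- \frac{42}{13}\right) 109 + 9\right) = -41206 + \left(- \frac{4578}{13} + 9\right) = -41206 - \frac{4461}{13} = - \frac{540139}{13}$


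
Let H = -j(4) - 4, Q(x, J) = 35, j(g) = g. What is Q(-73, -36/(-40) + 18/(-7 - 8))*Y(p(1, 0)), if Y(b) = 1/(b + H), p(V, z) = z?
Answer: -35/8 ≈ -4.3750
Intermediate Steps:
H = -8 (H = -1*4 - 4 = -4 - 4 = -8)
Y(b) = 1/(-8 + b) (Y(b) = 1/(b - 8) = 1/(-8 + b))
Q(-73, -36/(-40) + 18/(-7 - 8))*Y(p(1, 0)) = 35/(-8 + 0) = 35/(-8) = 35*(-⅛) = -35/8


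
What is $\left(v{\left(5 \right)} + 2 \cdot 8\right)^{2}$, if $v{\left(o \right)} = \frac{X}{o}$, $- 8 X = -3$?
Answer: $\frac{413449}{1600} \approx 258.41$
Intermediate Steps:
$X = \frac{3}{8}$ ($X = \left(- \frac{1}{8}\right) \left(-3\right) = \frac{3}{8} \approx 0.375$)
$v{\left(o \right)} = \frac{3}{8 o}$
$\left(v{\left(5 \right)} + 2 \cdot 8\right)^{2} = \left(\frac{3}{8 \cdot 5} + 2 \cdot 8\right)^{2} = \left(\frac{3}{8} \cdot \frac{1}{5} + 16\right)^{2} = \left(\frac{3}{40} + 16\right)^{2} = \left(\frac{643}{40}\right)^{2} = \frac{413449}{1600}$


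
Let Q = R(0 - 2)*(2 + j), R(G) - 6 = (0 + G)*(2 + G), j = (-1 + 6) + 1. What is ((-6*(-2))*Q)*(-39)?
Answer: -22464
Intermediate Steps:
j = 6 (j = 5 + 1 = 6)
R(G) = 6 + G*(2 + G) (R(G) = 6 + (0 + G)*(2 + G) = 6 + G*(2 + G))
Q = 48 (Q = (6 + (0 - 2)² + 2*(0 - 2))*(2 + 6) = (6 + (-2)² + 2*(-2))*8 = (6 + 4 - 4)*8 = 6*8 = 48)
((-6*(-2))*Q)*(-39) = (-6*(-2)*48)*(-39) = (12*48)*(-39) = 576*(-39) = -22464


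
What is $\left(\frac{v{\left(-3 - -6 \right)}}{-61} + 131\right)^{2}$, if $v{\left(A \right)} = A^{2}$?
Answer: $\frac{63712324}{3721} \approx 17122.0$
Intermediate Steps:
$\left(\frac{v{\left(-3 - -6 \right)}}{-61} + 131\right)^{2} = \left(\frac{\left(-3 - -6\right)^{2}}{-61} + 131\right)^{2} = \left(\left(-3 + 6\right)^{2} \left(- \frac{1}{61}\right) + 131\right)^{2} = \left(3^{2} \left(- \frac{1}{61}\right) + 131\right)^{2} = \left(9 \left(- \frac{1}{61}\right) + 131\right)^{2} = \left(- \frac{9}{61} + 131\right)^{2} = \left(\frac{7982}{61}\right)^{2} = \frac{63712324}{3721}$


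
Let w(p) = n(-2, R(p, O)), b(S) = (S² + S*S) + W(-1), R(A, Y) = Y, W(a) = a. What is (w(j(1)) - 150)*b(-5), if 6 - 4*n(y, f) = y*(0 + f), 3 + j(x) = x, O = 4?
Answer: -14357/2 ≈ -7178.5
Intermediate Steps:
j(x) = -3 + x
n(y, f) = 3/2 - f*y/4 (n(y, f) = 3/2 - y*(0 + f)/4 = 3/2 - y*f/4 = 3/2 - f*y/4)
b(S) = -1 + 2*S² (b(S) = (S² + S*S) - 1 = (S² + S²) - 1 = 2*S² - 1 = -1 + 2*S²)
w(p) = 7/2 (w(p) = 3/2 - ¼*4*(-2) = 3/2 + 2 = 7/2)
(w(j(1)) - 150)*b(-5) = (7/2 - 150)*(-1 + 2*(-5)²) = -293*(-1 + 2*25)/2 = -293*(-1 + 50)/2 = -293/2*49 = -14357/2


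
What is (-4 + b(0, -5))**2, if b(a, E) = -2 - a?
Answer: 36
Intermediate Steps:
(-4 + b(0, -5))**2 = (-4 + (-2 - 1*0))**2 = (-4 + (-2 + 0))**2 = (-4 - 2)**2 = (-6)**2 = 36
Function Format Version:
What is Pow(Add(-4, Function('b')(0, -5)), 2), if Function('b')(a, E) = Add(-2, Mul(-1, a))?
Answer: 36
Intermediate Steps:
Pow(Add(-4, Function('b')(0, -5)), 2) = Pow(Add(-4, Add(-2, Mul(-1, 0))), 2) = Pow(Add(-4, Add(-2, 0)), 2) = Pow(Add(-4, -2), 2) = Pow(-6, 2) = 36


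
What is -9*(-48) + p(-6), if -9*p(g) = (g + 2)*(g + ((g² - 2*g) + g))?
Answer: 448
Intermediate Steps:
p(g) = -g²*(2 + g)/9 (p(g) = -(g + 2)*(g + ((g² - 2*g) + g))/9 = -(2 + g)*(g + (g² - g))/9 = -(2 + g)*g²/9 = -g²*(2 + g)/9)
-9*(-48) + p(-6) = -9*(-48) + (⅑)*(-6)²*(-2 - 1*(-6)) = 432 + (⅑)*36*(-2 + 6) = 432 + (⅑)*36*4 = 432 + 16 = 448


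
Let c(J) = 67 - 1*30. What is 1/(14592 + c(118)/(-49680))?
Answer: 49680/724930523 ≈ 6.8531e-5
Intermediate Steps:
c(J) = 37 (c(J) = 67 - 30 = 37)
1/(14592 + c(118)/(-49680)) = 1/(14592 + 37/(-49680)) = 1/(14592 + 37*(-1/49680)) = 1/(14592 - 37/49680) = 1/(724930523/49680) = 49680/724930523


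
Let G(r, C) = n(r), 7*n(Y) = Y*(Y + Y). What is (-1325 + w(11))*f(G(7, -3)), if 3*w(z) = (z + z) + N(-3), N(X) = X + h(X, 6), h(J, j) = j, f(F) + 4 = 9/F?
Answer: 92825/21 ≈ 4420.2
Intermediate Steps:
n(Y) = 2*Y**2/7 (n(Y) = (Y*(Y + Y))/7 = (Y*(2*Y))/7 = (2*Y**2)/7 = 2*Y**2/7)
G(r, C) = 2*r**2/7
f(F) = -4 + 9/F
N(X) = 6 + X (N(X) = X + 6 = 6 + X)
w(z) = 1 + 2*z/3 (w(z) = ((z + z) + (6 - 3))/3 = (2*z + 3)/3 = (3 + 2*z)/3 = 1 + 2*z/3)
(-1325 + w(11))*f(G(7, -3)) = (-1325 + (1 + (2/3)*11))*(-4 + 9/(((2/7)*7**2))) = (-1325 + (1 + 22/3))*(-4 + 9/(((2/7)*49))) = (-1325 + 25/3)*(-4 + 9/14) = -3950*(-4 + 9*(1/14))/3 = -3950*(-4 + 9/14)/3 = -3950/3*(-47/14) = 92825/21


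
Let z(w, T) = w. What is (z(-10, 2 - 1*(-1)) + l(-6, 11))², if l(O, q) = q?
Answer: 1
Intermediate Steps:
(z(-10, 2 - 1*(-1)) + l(-6, 11))² = (-10 + 11)² = 1² = 1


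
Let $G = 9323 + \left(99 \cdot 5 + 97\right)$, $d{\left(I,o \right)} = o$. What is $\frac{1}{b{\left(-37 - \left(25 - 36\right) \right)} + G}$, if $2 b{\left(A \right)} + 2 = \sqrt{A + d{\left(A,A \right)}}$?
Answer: $\frac{9914}{98287409} - \frac{i \sqrt{13}}{98287409} \approx 0.00010087 - 3.6684 \cdot 10^{-8} i$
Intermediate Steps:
$b{\left(A \right)} = -1 + \frac{\sqrt{2} \sqrt{A}}{2}$ ($b{\left(A \right)} = -1 + \frac{\sqrt{A + A}}{2} = -1 + \frac{\sqrt{2 A}}{2} = -1 + \frac{\sqrt{2} \sqrt{A}}{2}$)
$G = 9915$ ($G = 9323 + \left(495 + 97\right) = 9323 + 592 = 9915$)
$\frac{1}{b{\left(-37 - \left(25 - 36\right) \right)} + G} = \frac{1}{\left(-1 + \frac{\sqrt{2} \sqrt{-37 - \left(25 - 36\right)}}{2}\right) + 9915} = \frac{1}{\left(-1 + \frac{\sqrt{2} \sqrt{-37 - -11}}{2}\right) + 9915} = \frac{1}{\left(-1 + \frac{\sqrt{2} \sqrt{-37 + 11}}{2}\right) + 9915} = \frac{1}{\left(-1 + \frac{\sqrt{2} \sqrt{-26}}{2}\right) + 9915} = \frac{1}{\left(-1 + \frac{\sqrt{2} i \sqrt{26}}{2}\right) + 9915} = \frac{1}{\left(-1 + i \sqrt{13}\right) + 9915} = \frac{1}{9914 + i \sqrt{13}}$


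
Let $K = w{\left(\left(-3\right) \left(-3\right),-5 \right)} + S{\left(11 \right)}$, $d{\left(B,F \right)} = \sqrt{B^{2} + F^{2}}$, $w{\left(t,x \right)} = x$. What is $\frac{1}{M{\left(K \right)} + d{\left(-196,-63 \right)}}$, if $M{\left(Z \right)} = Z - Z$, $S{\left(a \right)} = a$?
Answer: $\frac{\sqrt{865}}{6055} \approx 0.0048573$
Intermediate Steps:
$K = 6$ ($K = -5 + 11 = 6$)
$M{\left(Z \right)} = 0$
$\frac{1}{M{\left(K \right)} + d{\left(-196,-63 \right)}} = \frac{1}{0 + \sqrt{\left(-196\right)^{2} + \left(-63\right)^{2}}} = \frac{1}{0 + \sqrt{38416 + 3969}} = \frac{1}{0 + \sqrt{42385}} = \frac{1}{0 + 7 \sqrt{865}} = \frac{1}{7 \sqrt{865}} = \frac{\sqrt{865}}{6055}$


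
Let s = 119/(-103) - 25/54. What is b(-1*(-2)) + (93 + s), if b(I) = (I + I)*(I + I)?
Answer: 597257/5562 ≈ 107.38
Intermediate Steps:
b(I) = 4*I**2 (b(I) = (2*I)*(2*I) = 4*I**2)
s = -9001/5562 (s = 119*(-1/103) - 25*1/54 = -119/103 - 25/54 = -9001/5562 ≈ -1.6183)
b(-1*(-2)) + (93 + s) = 4*(-1*(-2))**2 + (93 - 9001/5562) = 4*2**2 + 508265/5562 = 4*4 + 508265/5562 = 16 + 508265/5562 = 597257/5562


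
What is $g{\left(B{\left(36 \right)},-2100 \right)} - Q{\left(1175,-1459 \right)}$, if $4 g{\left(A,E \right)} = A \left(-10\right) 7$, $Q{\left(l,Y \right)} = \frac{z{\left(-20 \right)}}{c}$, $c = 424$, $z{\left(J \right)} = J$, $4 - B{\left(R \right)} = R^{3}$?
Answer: $\frac{86539465}{106} \approx 8.1641 \cdot 10^{5}$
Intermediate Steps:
$B{\left(R \right)} = 4 - R^{3}$
$Q{\left(l,Y \right)} = - \frac{5}{106}$ ($Q{\left(l,Y \right)} = - \frac{20}{424} = \left(-20\right) \frac{1}{424} = - \frac{5}{106}$)
$g{\left(A,E \right)} = - \frac{35 A}{2}$ ($g{\left(A,E \right)} = \frac{A \left(-10\right) 7}{4} = \frac{- 10 A 7}{4} = \frac{\left(-70\right) A}{4} = - \frac{35 A}{2}$)
$g{\left(B{\left(36 \right)},-2100 \right)} - Q{\left(1175,-1459 \right)} = - \frac{35 \left(4 - 36^{3}\right)}{2} - - \frac{5}{106} = - \frac{35 \left(4 - 46656\right)}{2} + \frac{5}{106} = \left(- \frac{35}{2}\right) \left(-46652\right) + \frac{5}{106} = 816410 + \frac{5}{106} = \frac{86539465}{106}$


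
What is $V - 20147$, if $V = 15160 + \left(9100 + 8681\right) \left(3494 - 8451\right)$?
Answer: $-88145404$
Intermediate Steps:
$V = -88125257$ ($V = 15160 + 17781 \left(-4957\right) = 15160 - 88140417 = -88125257$)
$V - 20147 = -88125257 - 20147 = -88145404$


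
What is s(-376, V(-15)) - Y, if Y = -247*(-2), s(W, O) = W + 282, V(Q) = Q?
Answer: -588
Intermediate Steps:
s(W, O) = 282 + W
Y = 494
s(-376, V(-15)) - Y = (282 - 376) - 1*494 = -94 - 494 = -588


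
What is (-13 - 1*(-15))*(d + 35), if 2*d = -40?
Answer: 30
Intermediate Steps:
d = -20 (d = (1/2)*(-40) = -20)
(-13 - 1*(-15))*(d + 35) = (-13 - 1*(-15))*(-20 + 35) = (-13 + 15)*15 = 2*15 = 30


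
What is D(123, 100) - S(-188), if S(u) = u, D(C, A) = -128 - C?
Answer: -63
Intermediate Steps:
D(123, 100) - S(-188) = (-128 - 1*123) - 1*(-188) = (-128 - 123) + 188 = -251 + 188 = -63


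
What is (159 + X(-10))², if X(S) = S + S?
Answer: 19321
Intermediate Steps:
X(S) = 2*S
(159 + X(-10))² = (159 + 2*(-10))² = (159 - 20)² = 139² = 19321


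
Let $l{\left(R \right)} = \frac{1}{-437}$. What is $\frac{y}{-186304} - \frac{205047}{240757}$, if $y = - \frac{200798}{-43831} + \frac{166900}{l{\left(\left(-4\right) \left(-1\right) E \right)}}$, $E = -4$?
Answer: $\frac{9365659398223923}{23975552792224} \approx 390.63$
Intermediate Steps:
$l{\left(R \right)} = - \frac{1}{437}$
$y = - \frac{3196826933502}{43831}$ ($y = - \frac{200798}{-43831} + \frac{166900}{- \frac{1}{437}} = \left(-200798\right) \left(- \frac{1}{43831}\right) + 166900 \left(-437\right) = \frac{200798}{43831} - 72935300 = - \frac{3196826933502}{43831} \approx -7.2935 \cdot 10^{7}$)
$\frac{y}{-186304} - \frac{205047}{240757} = - \frac{3196826933502}{43831 \left(-186304\right)} - \frac{205047}{240757} = \left(- \frac{3196826933502}{43831}\right) \left(- \frac{1}{186304}\right) - \frac{205047}{240757} = \frac{38985694311}{99584032} - \frac{205047}{240757} = \frac{9365659398223923}{23975552792224}$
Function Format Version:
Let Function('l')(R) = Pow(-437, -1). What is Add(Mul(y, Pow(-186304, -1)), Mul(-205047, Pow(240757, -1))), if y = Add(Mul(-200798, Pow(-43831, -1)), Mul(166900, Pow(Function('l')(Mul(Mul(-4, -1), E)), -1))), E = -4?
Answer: Rational(9365659398223923, 23975552792224) ≈ 390.63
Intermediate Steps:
Function('l')(R) = Rational(-1, 437)
y = Rational(-3196826933502, 43831) (y = Add(Mul(-200798, Pow(-43831, -1)), Mul(166900, Pow(Rational(-1, 437), -1))) = Add(Mul(-200798, Rational(-1, 43831)), Mul(166900, -437)) = Add(Rational(200798, 43831), -72935300) = Rational(-3196826933502, 43831) ≈ -7.2935e+7)
Add(Mul(y, Pow(-186304, -1)), Mul(-205047, Pow(240757, -1))) = Add(Mul(Rational(-3196826933502, 43831), Pow(-186304, -1)), Mul(-205047, Pow(240757, -1))) = Add(Mul(Rational(-3196826933502, 43831), Rational(-1, 186304)), Mul(-205047, Rational(1, 240757))) = Add(Rational(38985694311, 99584032), Rational(-205047, 240757)) = Rational(9365659398223923, 23975552792224)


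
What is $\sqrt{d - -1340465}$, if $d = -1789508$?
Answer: $i \sqrt{449043} \approx 670.11 i$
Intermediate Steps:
$\sqrt{d - -1340465} = \sqrt{-1789508 - -1340465} = \sqrt{-1789508 + 1340465} = \sqrt{-449043} = i \sqrt{449043}$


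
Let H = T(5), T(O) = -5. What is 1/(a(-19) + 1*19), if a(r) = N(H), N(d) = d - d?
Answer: 1/19 ≈ 0.052632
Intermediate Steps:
H = -5
N(d) = 0
a(r) = 0
1/(a(-19) + 1*19) = 1/(0 + 1*19) = 1/(0 + 19) = 1/19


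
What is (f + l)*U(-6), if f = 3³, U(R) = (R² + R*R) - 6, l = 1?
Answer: 1848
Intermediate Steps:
U(R) = -6 + 2*R² (U(R) = (R² + R²) - 6 = 2*R² - 6 = -6 + 2*R²)
f = 27
(f + l)*U(-6) = (27 + 1)*(-6 + 2*(-6)²) = 28*(-6 + 2*36) = 28*(-6 + 72) = 28*66 = 1848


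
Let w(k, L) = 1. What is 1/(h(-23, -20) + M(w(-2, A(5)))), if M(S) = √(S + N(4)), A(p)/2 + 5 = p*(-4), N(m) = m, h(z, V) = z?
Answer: -23/524 - √5/524 ≈ -0.048160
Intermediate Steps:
A(p) = -10 - 8*p (A(p) = -10 + 2*(p*(-4)) = -10 + 2*(-4*p) = -10 - 8*p)
M(S) = √(4 + S) (M(S) = √(S + 4) = √(4 + S))
1/(h(-23, -20) + M(w(-2, A(5)))) = 1/(-23 + √(4 + 1)) = 1/(-23 + √5)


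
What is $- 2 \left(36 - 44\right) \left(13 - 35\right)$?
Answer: $-352$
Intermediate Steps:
$- 2 \left(36 - 44\right) \left(13 - 35\right) = \left(-2\right) \left(-8\right) \left(13 - 35\right) = 16 \left(-22\right) = -352$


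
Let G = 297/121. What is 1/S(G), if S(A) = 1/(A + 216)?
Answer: 2403/11 ≈ 218.45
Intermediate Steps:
G = 27/11 (G = 297*(1/121) = 27/11 ≈ 2.4545)
S(A) = 1/(216 + A)
1/S(G) = 1/(1/(216 + 27/11)) = 1/(1/(2403/11)) = 1/(11/2403) = 2403/11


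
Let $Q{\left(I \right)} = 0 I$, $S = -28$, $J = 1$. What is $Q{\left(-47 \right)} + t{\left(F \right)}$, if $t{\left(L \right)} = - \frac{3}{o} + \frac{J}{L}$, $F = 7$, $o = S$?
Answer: $\frac{1}{4} \approx 0.25$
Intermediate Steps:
$Q{\left(I \right)} = 0$
$o = -28$
$t{\left(L \right)} = \frac{3}{28} + \frac{1}{L}$ ($t{\left(L \right)} = - \frac{3}{-28} + 1 \frac{1}{L} = \left(-3\right) \left(- \frac{1}{28}\right) + \frac{1}{L} = \frac{3}{28} + \frac{1}{L}$)
$Q{\left(-47 \right)} + t{\left(F \right)} = 0 + \left(\frac{3}{28} + \frac{1}{7}\right) = 0 + \frac{1}{4} = \frac{1}{4}$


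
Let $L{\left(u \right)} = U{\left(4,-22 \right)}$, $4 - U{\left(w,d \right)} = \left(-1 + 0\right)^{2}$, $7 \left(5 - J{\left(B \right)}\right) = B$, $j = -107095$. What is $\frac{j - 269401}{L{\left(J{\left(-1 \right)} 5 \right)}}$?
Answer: $- \frac{376496}{3} \approx -1.255 \cdot 10^{5}$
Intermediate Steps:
$J{\left(B \right)} = 5 - \frac{B}{7}$
$U{\left(w,d \right)} = 3$ ($U{\left(w,d \right)} = 4 - \left(-1 + 0\right)^{2} = 4 - \left(-1\right)^{2} = 4 - 1 = 3$)
$L{\left(u \right)} = 3$
$\frac{j - 269401}{L{\left(J{\left(-1 \right)} 5 \right)}} = \frac{-107095 - 269401}{3} = \left(-376496\right) \frac{1}{3} = - \frac{376496}{3}$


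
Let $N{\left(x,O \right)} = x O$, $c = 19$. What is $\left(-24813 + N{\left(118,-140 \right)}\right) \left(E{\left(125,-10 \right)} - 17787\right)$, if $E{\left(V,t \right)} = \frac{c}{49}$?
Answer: $\frac{36023528152}{49} \approx 7.3517 \cdot 10^{8}$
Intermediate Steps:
$N{\left(x,O \right)} = O x$
$E{\left(V,t \right)} = \frac{19}{49}$
$\left(-24813 + N{\left(118,-140 \right)}\right) \left(E{\left(125,-10 \right)} - 17787\right) = \left(-24813 - 16520\right) \left(\frac{19}{49} - 17787\right) = \left(-24813 - 16520\right) \left(- \frac{871544}{49}\right) = \left(-41333\right) \left(- \frac{871544}{49}\right) = \frac{36023528152}{49}$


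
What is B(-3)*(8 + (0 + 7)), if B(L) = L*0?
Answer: 0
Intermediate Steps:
B(L) = 0
B(-3)*(8 + (0 + 7)) = 0*(8 + (0 + 7)) = 0*(8 + 7) = 0*15 = 0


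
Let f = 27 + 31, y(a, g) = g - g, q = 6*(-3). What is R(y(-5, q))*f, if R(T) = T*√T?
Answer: 0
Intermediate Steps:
q = -18
y(a, g) = 0
R(T) = T^(3/2)
f = 58
R(y(-5, q))*f = 0^(3/2)*58 = 0*58 = 0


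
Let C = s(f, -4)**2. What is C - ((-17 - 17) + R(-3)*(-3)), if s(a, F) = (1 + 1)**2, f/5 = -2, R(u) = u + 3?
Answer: 50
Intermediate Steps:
R(u) = 3 + u
f = -10 (f = 5*(-2) = -10)
s(a, F) = 4 (s(a, F) = 2**2 = 4)
C = 16 (C = 4**2 = 16)
C - ((-17 - 17) + R(-3)*(-3)) = 16 - ((-17 - 17) + (3 - 3)*(-3)) = 16 - (-34 + 0*(-3)) = 16 - (-34 + 0) = 16 - 1*(-34) = 16 + 34 = 50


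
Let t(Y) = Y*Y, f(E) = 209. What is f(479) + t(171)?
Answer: 29450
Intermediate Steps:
t(Y) = Y**2
f(479) + t(171) = 209 + 171**2 = 209 + 29241 = 29450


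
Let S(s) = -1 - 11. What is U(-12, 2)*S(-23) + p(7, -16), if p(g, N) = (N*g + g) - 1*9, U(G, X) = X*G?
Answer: 174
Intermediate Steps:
S(s) = -12
U(G, X) = G*X
p(g, N) = -9 + g + N*g (p(g, N) = (g + N*g) - 9 = -9 + g + N*g)
U(-12, 2)*S(-23) + p(7, -16) = -12*2*(-12) + (-9 + 7 - 16*7) = -24*(-12) + (-9 + 7 - 112) = 288 - 114 = 174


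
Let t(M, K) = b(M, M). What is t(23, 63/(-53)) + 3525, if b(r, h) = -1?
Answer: 3524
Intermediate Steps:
t(M, K) = -1
t(23, 63/(-53)) + 3525 = -1 + 3525 = 3524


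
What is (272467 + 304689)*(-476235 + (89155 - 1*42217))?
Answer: -247771339332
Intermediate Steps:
(272467 + 304689)*(-476235 + (89155 - 1*42217)) = 577156*(-476235 + (89155 - 42217)) = 577156*(-476235 + 46938) = 577156*(-429297) = -247771339332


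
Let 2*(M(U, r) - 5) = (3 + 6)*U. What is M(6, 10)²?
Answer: 1024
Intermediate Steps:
M(U, r) = 5 + 9*U/2 (M(U, r) = 5 + ((3 + 6)*U)/2 = 5 + (9*U)/2 = 5 + 9*U/2)
M(6, 10)² = (5 + (9/2)*6)² = (5 + 27)² = 32² = 1024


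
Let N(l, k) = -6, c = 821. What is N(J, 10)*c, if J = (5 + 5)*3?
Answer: -4926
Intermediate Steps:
J = 30 (J = 10*3 = 30)
N(J, 10)*c = -6*821 = -4926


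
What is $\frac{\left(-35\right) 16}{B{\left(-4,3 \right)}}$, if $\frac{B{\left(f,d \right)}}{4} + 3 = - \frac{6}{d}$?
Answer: $28$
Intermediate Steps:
$B{\left(f,d \right)} = -12 - \frac{24}{d}$ ($B{\left(f,d \right)} = -12 + 4 \left(- \frac{6}{d}\right) = -12 - \frac{24}{d}$)
$\frac{\left(-35\right) 16}{B{\left(-4,3 \right)}} = \frac{\left(-35\right) 16}{-12 - \frac{24}{3}} = - \frac{560}{-12 - 8} = - \frac{560}{-20} = \left(-560\right) \left(- \frac{1}{20}\right) = 28$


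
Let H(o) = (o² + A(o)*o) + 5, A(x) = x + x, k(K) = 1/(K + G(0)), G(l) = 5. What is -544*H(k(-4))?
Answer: -4352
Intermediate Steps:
k(K) = 1/(5 + K) (k(K) = 1/(K + 5) = 1/(5 + K))
A(x) = 2*x
H(o) = 5 + 3*o² (H(o) = (o² + (2*o)*o) + 5 = (o² + 2*o²) + 5 = 3*o² + 5 = 5 + 3*o²)
-544*H(k(-4)) = -544*(5 + 3*(1/(5 - 4))²) = -544*(5 + 3*(1/1)²) = -544*(5 + 3*1²) = -544*(5 + 3*1) = -544*(5 + 3) = -544*8 = -4352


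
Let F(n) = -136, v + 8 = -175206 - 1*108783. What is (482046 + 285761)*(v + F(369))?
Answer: -218159306331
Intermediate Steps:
v = -283997 (v = -8 + (-175206 - 1*108783) = -8 + (-175206 - 108783) = -8 - 283989 = -283997)
(482046 + 285761)*(v + F(369)) = (482046 + 285761)*(-283997 - 136) = 767807*(-284133) = -218159306331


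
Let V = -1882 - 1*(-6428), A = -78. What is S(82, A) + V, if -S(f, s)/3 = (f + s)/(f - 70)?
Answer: 4545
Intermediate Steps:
V = 4546 (V = -1882 + 6428 = 4546)
S(f, s) = -3*(f + s)/(-70 + f) (S(f, s) = -3*(f + s)/(f - 70) = -3*(f + s)/(-70 + f))
S(82, A) + V = 3*(-1*82 - 1*(-78))/(-70 + 82) + 4546 = 3*(-82 + 78)/12 + 4546 = 3*(1/12)*(-4) + 4546 = -1 + 4546 = 4545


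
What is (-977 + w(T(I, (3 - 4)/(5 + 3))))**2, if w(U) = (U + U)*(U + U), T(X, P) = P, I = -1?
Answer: 244328161/256 ≈ 9.5441e+5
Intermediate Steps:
w(U) = 4*U**2 (w(U) = (2*U)*(2*U) = 4*U**2)
(-977 + w(T(I, (3 - 4)/(5 + 3))))**2 = (-977 + 4*((3 - 4)/(5 + 3))**2)**2 = (-977 + 4*(-1/8)**2)**2 = (-977 + 4*(1/64))**2 = (-977 + 1/16)**2 = (-15631/16)**2 = 244328161/256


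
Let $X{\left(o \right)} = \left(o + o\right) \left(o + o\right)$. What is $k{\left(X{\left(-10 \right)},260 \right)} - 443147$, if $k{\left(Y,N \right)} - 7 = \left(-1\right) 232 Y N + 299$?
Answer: $-24570841$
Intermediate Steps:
$X{\left(o \right)} = 4 o^{2}$ ($X{\left(o \right)} = 2 o 2 o = 4 o^{2}$)
$k{\left(Y,N \right)} = 306 - 232 N Y$ ($k{\left(Y,N \right)} = 7 + \left(\left(-1\right) 232 Y N + 299\right) = 7 + \left(- 232 Y N + 299\right) = 7 - \left(-299 + 232 N Y\right) = 306 - 232 N Y$)
$k{\left(X{\left(-10 \right)},260 \right)} - 443147 = \left(306 - 60320 \cdot 4 \left(-10\right)^{2}\right) - 443147 = \left(306 - 60320 \cdot 4 \cdot 100\right) - 443147 = \left(306 - 60320 \cdot 400\right) - 443147 = \left(306 - 24128000\right) - 443147 = -24127694 - 443147 = -24570841$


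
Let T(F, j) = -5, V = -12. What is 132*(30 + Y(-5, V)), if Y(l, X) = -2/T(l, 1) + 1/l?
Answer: 19932/5 ≈ 3986.4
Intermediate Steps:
Y(l, X) = 2/5 + 1/l (Y(l, X) = -2/(-5) + 1/l = -2*(-1/5) + 1/l = 2/5 + 1/l)
132*(30 + Y(-5, V)) = 132*(30 + (2/5 + 1/(-5))) = 132*(30 + (2/5 - 1/5)) = 132*(30 + 1/5) = 132*(151/5) = 19932/5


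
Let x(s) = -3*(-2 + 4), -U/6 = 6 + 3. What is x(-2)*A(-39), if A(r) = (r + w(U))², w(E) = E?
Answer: -51894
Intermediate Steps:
U = -54 (U = -6*(6 + 3) = -6*9 = -54)
x(s) = -6 (x(s) = -3*2 = -6)
A(r) = (-54 + r)² (A(r) = (r - 54)² = (-54 + r)²)
x(-2)*A(-39) = -6*(-54 - 39)² = -6*(-93)² = -6*8649 = -51894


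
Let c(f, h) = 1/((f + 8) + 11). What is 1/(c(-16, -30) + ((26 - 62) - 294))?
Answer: -3/989 ≈ -0.0030334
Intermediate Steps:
c(f, h) = 1/(19 + f) (c(f, h) = 1/((8 + f) + 11) = 1/(19 + f))
1/(c(-16, -30) + ((26 - 62) - 294)) = 1/(1/(19 - 16) + ((26 - 62) - 294)) = 1/(1/3 + (-36 - 294)) = 1/(⅓ - 330) = 1/(-989/3) = -3/989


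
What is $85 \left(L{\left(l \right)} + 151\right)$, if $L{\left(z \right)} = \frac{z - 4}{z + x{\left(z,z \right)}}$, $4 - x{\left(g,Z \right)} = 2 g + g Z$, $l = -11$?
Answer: $\frac{1361785}{106} \approx 12847.0$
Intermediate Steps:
$x{\left(g,Z \right)} = 4 - 2 g - Z g$ ($x{\left(g,Z \right)} = 4 - \left(2 g + g Z\right) = 4 - \left(2 g + Z g\right) = 4 - 2 g - Z g$)
$L{\left(z \right)} = \frac{-4 + z}{4 - z - z^{2}}$ ($L{\left(z \right)} = \frac{z - 4}{z - \left(-4 + 2 z + z z\right)} = \frac{-4 + z}{z - \left(-4 + z^{2} + 2 z\right)} = \frac{-4 + z}{4 - z - z^{2}}$)
$85 \left(L{\left(l \right)} + 151\right) = 85 \left(\frac{4 - -11}{-4 - 11 + \left(-11\right)^{2}} + 151\right) = 85 \left(\frac{4 + 11}{-4 - 11 + 121} + 151\right) = 85 \left(\frac{1}{106} \cdot 15 + 151\right) = 85 \left(\frac{15}{106} + 151\right) = 85 \cdot \frac{16021}{106} = \frac{1361785}{106}$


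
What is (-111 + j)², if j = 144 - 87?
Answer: 2916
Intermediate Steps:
j = 57
(-111 + j)² = (-111 + 57)² = (-54)² = 2916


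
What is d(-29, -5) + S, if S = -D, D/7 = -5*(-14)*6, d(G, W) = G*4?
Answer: -3056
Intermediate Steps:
d(G, W) = 4*G
D = 2940 (D = 7*(-5*(-14)*6) = 7*(70*6) = 7*420 = 2940)
S = -2940 (S = -1*2940 = -2940)
d(-29, -5) + S = 4*(-29) - 2940 = -116 - 2940 = -3056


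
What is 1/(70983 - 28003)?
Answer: 1/42980 ≈ 2.3267e-5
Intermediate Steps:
1/(70983 - 28003) = 1/42980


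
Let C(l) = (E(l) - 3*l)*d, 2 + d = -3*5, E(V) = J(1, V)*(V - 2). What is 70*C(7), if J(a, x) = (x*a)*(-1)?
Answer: 66640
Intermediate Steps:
J(a, x) = -a*x (J(a, x) = (a*x)*(-1) = -a*x)
E(V) = -V*(-2 + V) (E(V) = (-1*1*V)*(V - 2) = (-V)*(-2 + V) = -V*(-2 + V))
d = -17 (d = -2 - 3*5 = -2 - 15 = -17)
C(l) = 51*l - 17*l*(2 - l) (C(l) = (l*(2 - l) - 3*l)*(-17) = (-3*l + l*(2 - l))*(-17) = 51*l - 17*l*(2 - l))
70*C(7) = 70*(17*7*(1 + 7)) = 70*(17*7*8) = 70*952 = 66640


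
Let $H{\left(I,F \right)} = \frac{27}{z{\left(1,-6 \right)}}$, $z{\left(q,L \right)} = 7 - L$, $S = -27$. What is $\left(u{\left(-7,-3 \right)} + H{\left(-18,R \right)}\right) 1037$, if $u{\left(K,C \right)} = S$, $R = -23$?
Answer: $- \frac{335988}{13} \approx -25845.0$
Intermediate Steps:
$u{\left(K,C \right)} = -27$
$H{\left(I,F \right)} = \frac{27}{13}$ ($H{\left(I,F \right)} = \frac{27}{7 - -6} = \frac{27}{7 + 6} = \frac{27}{13}$)
$\left(u{\left(-7,-3 \right)} + H{\left(-18,R \right)}\right) 1037 = \left(-27 + \frac{27}{13}\right) 1037 = \left(- \frac{324}{13}\right) 1037 = - \frac{335988}{13}$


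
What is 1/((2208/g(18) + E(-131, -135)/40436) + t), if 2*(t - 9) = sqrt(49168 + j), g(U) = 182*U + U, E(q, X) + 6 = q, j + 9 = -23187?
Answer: -4763972658911004/3153773820573753407 + 492811762004496*sqrt(6493)/3153773820573753407 ≈ 0.011081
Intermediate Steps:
j = -23196 (j = -9 - 23187 = -23196)
E(q, X) = -6 + q
g(U) = 183*U
t = 9 + sqrt(6493) (t = 9 + sqrt(49168 - 23196)/2 = 9 + sqrt(25972)/2 = 9 + (2*sqrt(6493))/2 = 9 + sqrt(6493) ≈ 89.579)
1/((2208/g(18) + E(-131, -135)/40436) + t) = 1/((2208/((183*18)) + (-6 - 131)/40436) + (9 + sqrt(6493))) = 1/((2208/3294 - 137*1/40436) + (9 + sqrt(6493))) = 1/((2208*(1/3294) - 137/40436) + (9 + sqrt(6493))) = 1/((368/549 - 137/40436) + (9 + sqrt(6493))) = 1/(14805235/22199364 + (9 + sqrt(6493))) = 1/(214599511/22199364 + sqrt(6493))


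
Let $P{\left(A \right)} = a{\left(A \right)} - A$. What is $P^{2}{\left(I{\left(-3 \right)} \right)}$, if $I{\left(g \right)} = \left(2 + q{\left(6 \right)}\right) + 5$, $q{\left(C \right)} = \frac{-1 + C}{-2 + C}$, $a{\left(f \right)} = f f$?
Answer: $\frac{915849}{256} \approx 3577.5$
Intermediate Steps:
$a{\left(f \right)} = f^{2}$
$q{\left(C \right)} = \frac{-1 + C}{-2 + C}$
$I{\left(g \right)} = \frac{33}{4}$ ($I{\left(g \right)} = \left(2 + \frac{-1 + 6}{-2 + 6}\right) + 5 = \left(2 + \frac{1}{4} \cdot 5\right) + 5 = \left(2 + \frac{5}{4}\right) + 5 = \frac{13}{4} + 5 = \frac{33}{4}$)
$P{\left(A \right)} = A^{2} - A$
$P^{2}{\left(I{\left(-3 \right)} \right)} = \left(\frac{33 \left(-1 + \frac{33}{4}\right)}{4}\right)^{2} = \left(\frac{33}{4} \cdot \frac{29}{4}\right)^{2} = \left(\frac{957}{16}\right)^{2} = \frac{915849}{256}$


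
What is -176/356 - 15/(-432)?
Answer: -5891/12816 ≈ -0.45966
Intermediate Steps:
-176/356 - 15/(-432) = -176*1/356 - 15*(-1/432) = -44/89 + 5/144 = -5891/12816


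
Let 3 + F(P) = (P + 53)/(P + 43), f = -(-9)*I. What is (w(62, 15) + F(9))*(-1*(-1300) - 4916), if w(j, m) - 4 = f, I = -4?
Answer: 1589232/13 ≈ 1.2225e+5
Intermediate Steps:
f = -36 (f = -(-9)*(-4) = -9*4 = -36)
w(j, m) = -32 (w(j, m) = 4 - 36 = -32)
F(P) = -3 + (53 + P)/(43 + P) (F(P) = -3 + (P + 53)/(P + 43) = -3 + (53 + P)/(43 + P))
(w(62, 15) + F(9))*(-1*(-1300) - 4916) = (-32 + 2*(-38 - 1*9)/(43 + 9))*(-1*(-1300) - 4916) = (-32 + 2*(-38 - 9)/52)*(1300 - 4916) = (-32 + 2*(1/52)*(-47))*(-3616) = (-32 - 47/26)*(-3616) = -879/26*(-3616) = 1589232/13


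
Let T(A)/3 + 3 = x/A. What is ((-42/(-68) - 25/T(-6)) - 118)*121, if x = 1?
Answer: -8969609/646 ≈ -13885.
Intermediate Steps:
T(A) = -9 + 3/A (T(A) = -9 + 3*(1/A) = -9 + 3/A)
((-42/(-68) - 25/T(-6)) - 118)*121 = ((-42/(-68) - 25/(-9 + 3/(-6))) - 118)*121 = ((-42*(-1/68) - 25/(-9 + 3*(-1/6))) - 118)*121 = ((21/34 - 25/(-9 - 1/2)) - 118)*121 = ((21/34 - 25/(-19/2)) - 118)*121 = ((21/34 - 25*(-2/19)) - 118)*121 = ((21/34 + 50/19) - 118)*121 = (2099/646 - 118)*121 = -74129/646*121 = -8969609/646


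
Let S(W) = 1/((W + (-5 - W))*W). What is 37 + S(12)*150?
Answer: 69/2 ≈ 34.500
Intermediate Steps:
S(W) = -1/(5*W) (S(W) = 1/((-5)*W) = -1/(5*W))
37 + S(12)*150 = 37 - ⅕/12*150 = 37 - ⅕*1/12*150 = 37 - 1/60*150 = 37 - 5/2 = 69/2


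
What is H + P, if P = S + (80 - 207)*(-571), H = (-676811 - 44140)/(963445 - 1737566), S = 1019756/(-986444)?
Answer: 13843965515627769/190906753931 ≈ 72517.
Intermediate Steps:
S = -254939/246611 (S = 1019756*(-1/986444) = -254939/246611 ≈ -1.0338)
H = 720951/774121 (H = -720951/(-774121) = -720951*(-1/774121) = 720951/774121 ≈ 0.93132)
P = 17883234948/246611 (P = -254939/246611 + (80 - 207)*(-571) = -254939/246611 - 127*(-571) = -254939/246611 + 72517 = 17883234948/246611 ≈ 72516.)
H + P = 720951/774121 + 17883234948/246611 = 13843965515627769/190906753931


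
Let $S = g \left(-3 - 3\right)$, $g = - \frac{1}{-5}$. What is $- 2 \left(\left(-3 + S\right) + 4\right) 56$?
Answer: $\frac{112}{5} \approx 22.4$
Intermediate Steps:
$g = \frac{1}{5}$ ($g = \left(-1\right) \left(- \frac{1}{5}\right) = \frac{1}{5} \approx 0.2$)
$S = - \frac{6}{5}$ ($S = \frac{-3 - 3}{5} = \frac{1}{5} \left(-6\right) = - \frac{6}{5} \approx -1.2$)
$- 2 \left(\left(-3 + S\right) + 4\right) 56 = - 2 \left(\left(-3 - \frac{6}{5}\right) + 4\right) 56 = - 2 \left(- \frac{21}{5} + 4\right) 56 = \left(-2\right) \left(- \frac{1}{5}\right) 56 = \frac{2}{5} \cdot 56 = \frac{112}{5}$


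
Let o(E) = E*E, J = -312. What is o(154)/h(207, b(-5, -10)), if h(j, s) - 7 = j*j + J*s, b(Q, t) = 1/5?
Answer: 29645/53492 ≈ 0.55420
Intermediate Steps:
b(Q, t) = ⅕
h(j, s) = 7 + j² - 312*s (h(j, s) = 7 + (j*j - 312*s) = 7 + (j² - 312*s) = 7 + j² - 312*s)
o(E) = E²
o(154)/h(207, b(-5, -10)) = 154²/(7 + 207² - 312*⅕) = 23716/(7 + 42849 - 312/5) = 23716/(213968/5) = 23716*(5/213968) = 29645/53492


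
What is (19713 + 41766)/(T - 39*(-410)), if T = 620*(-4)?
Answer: 61479/13510 ≈ 4.5506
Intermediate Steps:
T = -2480
(19713 + 41766)/(T - 39*(-410)) = (19713 + 41766)/(-2480 - 39*(-410)) = 61479/(-2480 + 15990) = 61479/13510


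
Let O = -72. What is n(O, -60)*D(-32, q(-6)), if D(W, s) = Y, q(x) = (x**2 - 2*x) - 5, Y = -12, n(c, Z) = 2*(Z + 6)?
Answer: 1296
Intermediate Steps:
n(c, Z) = 12 + 2*Z (n(c, Z) = 2*(6 + Z) = 12 + 2*Z)
q(x) = -5 + x**2 - 2*x
D(W, s) = -12
n(O, -60)*D(-32, q(-6)) = (12 + 2*(-60))*(-12) = (12 - 120)*(-12) = -108*(-12) = 1296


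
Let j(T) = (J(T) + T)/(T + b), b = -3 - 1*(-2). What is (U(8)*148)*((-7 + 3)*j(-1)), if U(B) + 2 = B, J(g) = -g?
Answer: 0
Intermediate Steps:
b = -1 (b = -3 + 2 = -1)
U(B) = -2 + B
j(T) = 0 (j(T) = (-T + T)/(T - 1) = 0/(-1 + T) = 0)
(U(8)*148)*((-7 + 3)*j(-1)) = ((-2 + 8)*148)*((-7 + 3)*0) = (6*148)*(-4*0) = 888*0 = 0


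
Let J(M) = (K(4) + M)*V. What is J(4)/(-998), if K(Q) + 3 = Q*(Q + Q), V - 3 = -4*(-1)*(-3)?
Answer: 297/998 ≈ 0.29760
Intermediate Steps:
V = -9 (V = 3 - 4*(-1)*(-3) = 3 + 4*(-3) = 3 - 12 = -9)
K(Q) = -3 + 2*Q² (K(Q) = -3 + Q*(Q + Q) = -3 + Q*(2*Q) = -3 + 2*Q²)
J(M) = -261 - 9*M (J(M) = ((-3 + 2*4²) + M)*(-9) = ((-3 + 2*16) + M)*(-9) = ((-3 + 32) + M)*(-9) = (29 + M)*(-9) = -261 - 9*M)
J(4)/(-998) = (-261 - 9*4)/(-998) = (-261 - 36)*(-1/998) = -297*(-1/998) = 297/998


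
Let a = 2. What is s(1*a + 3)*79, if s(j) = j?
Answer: 395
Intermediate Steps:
s(1*a + 3)*79 = (1*2 + 3)*79 = (2 + 3)*79 = 5*79 = 395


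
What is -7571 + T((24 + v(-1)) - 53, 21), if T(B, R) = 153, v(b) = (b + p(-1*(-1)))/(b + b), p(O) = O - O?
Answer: -7418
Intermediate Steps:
p(O) = 0
v(b) = ½ (v(b) = (b + 0)/(b + b) = b/((2*b)) = b*(1/(2*b)) = ½)
-7571 + T((24 + v(-1)) - 53, 21) = -7571 + 153 = -7418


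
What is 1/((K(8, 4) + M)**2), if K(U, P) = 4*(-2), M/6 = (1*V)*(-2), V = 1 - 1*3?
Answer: 1/256 ≈ 0.0039063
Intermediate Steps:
V = -2 (V = 1 - 3 = -2)
M = 24 (M = 6*((1*(-2))*(-2)) = 6*(-2*(-2)) = 6*4 = 24)
K(U, P) = -8
1/((K(8, 4) + M)**2) = 1/((-8 + 24)**2) = 1/(16**2) = 1/256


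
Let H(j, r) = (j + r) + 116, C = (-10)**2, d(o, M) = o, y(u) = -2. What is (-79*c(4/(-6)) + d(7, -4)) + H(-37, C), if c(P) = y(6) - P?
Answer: 874/3 ≈ 291.33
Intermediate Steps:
c(P) = -2 - P
C = 100
H(j, r) = 116 + j + r
(-79*c(4/(-6)) + d(7, -4)) + H(-37, C) = (-79*(-2 - 4/(-6)) + 7) + (116 - 37 + 100) = (-79*(-2 - 4*(-1)/6) + 7) + 179 = (-79*(-2 - 1*(-2/3)) + 7) + 179 = (-79*(-2 + 2/3) + 7) + 179 = (-79*(-4/3) + 7) + 179 = (316/3 + 7) + 179 = 337/3 + 179 = 874/3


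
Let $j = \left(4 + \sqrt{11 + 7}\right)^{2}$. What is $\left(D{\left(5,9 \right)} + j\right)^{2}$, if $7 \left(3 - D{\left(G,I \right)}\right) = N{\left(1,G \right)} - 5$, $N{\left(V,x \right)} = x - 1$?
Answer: $\frac{124048}{49} + \frac{12480 \sqrt{2}}{7} \approx 5052.9$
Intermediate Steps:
$N{\left(V,x \right)} = -1 + x$
$D{\left(G,I \right)} = \frac{27}{7} - \frac{G}{7}$ ($D{\left(G,I \right)} = 3 - \frac{\left(-1 + G\right) - 5}{7} = 3 - \frac{-6 + G}{7} = 3 - \left(- \frac{6}{7} + \frac{G}{7}\right) = \frac{27}{7} - \frac{G}{7}$)
$j = \left(4 + 3 \sqrt{2}\right)^{2}$ ($j = \left(4 + \sqrt{18}\right)^{2} = \left(4 + 3 \sqrt{2}\right)^{2} \approx 67.941$)
$\left(D{\left(5,9 \right)} + j\right)^{2} = \left(\left(\frac{27}{7} - \frac{5}{7}\right) + \left(34 + 24 \sqrt{2}\right)\right)^{2} = \left(\frac{22}{7} + \left(34 + 24 \sqrt{2}\right)\right)^{2} = \left(\frac{260}{7} + 24 \sqrt{2}\right)^{2}$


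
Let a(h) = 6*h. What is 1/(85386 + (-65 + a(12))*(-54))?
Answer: 1/85008 ≈ 1.1764e-5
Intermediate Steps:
1/(85386 + (-65 + a(12))*(-54)) = 1/(85386 + (-65 + 6*12)*(-54)) = 1/(85386 + (-65 + 72)*(-54)) = 1/(85386 + 7*(-54)) = 1/(85386 - 378) = 1/85008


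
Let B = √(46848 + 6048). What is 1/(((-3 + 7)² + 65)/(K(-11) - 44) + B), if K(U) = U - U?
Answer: 1188/34133365 + 7744*√3306/102400095 ≈ 0.0043831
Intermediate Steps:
K(U) = 0
B = 4*√3306 (B = √52896 = 4*√3306 ≈ 229.99)
1/(((-3 + 7)² + 65)/(K(-11) - 44) + B) = 1/(((-3 + 7)² + 65)/(0 - 44) + 4*√3306) = 1/((4² + 65)/(-44) + 4*√3306) = 1/((16 + 65)*(-1/44) + 4*√3306) = 1/(81*(-1/44) + 4*√3306) = 1/(-81/44 + 4*√3306)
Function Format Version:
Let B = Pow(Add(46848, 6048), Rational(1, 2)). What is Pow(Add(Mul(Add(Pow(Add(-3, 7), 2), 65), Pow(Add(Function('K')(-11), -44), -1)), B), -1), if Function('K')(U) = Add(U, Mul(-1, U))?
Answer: Add(Rational(1188, 34133365), Mul(Rational(7744, 102400095), Pow(3306, Rational(1, 2)))) ≈ 0.0043831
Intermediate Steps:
Function('K')(U) = 0
B = Mul(4, Pow(3306, Rational(1, 2))) (B = Pow(52896, Rational(1, 2)) = Mul(4, Pow(3306, Rational(1, 2))) ≈ 229.99)
Pow(Add(Mul(Add(Pow(Add(-3, 7), 2), 65), Pow(Add(Function('K')(-11), -44), -1)), B), -1) = Pow(Add(Mul(Add(Pow(Add(-3, 7), 2), 65), Pow(Add(0, -44), -1)), Mul(4, Pow(3306, Rational(1, 2)))), -1) = Pow(Add(Mul(Add(Pow(4, 2), 65), Pow(-44, -1)), Mul(4, Pow(3306, Rational(1, 2)))), -1) = Pow(Add(Mul(Add(16, 65), Rational(-1, 44)), Mul(4, Pow(3306, Rational(1, 2)))), -1) = Pow(Add(Mul(81, Rational(-1, 44)), Mul(4, Pow(3306, Rational(1, 2)))), -1) = Pow(Add(Rational(-81, 44), Mul(4, Pow(3306, Rational(1, 2)))), -1)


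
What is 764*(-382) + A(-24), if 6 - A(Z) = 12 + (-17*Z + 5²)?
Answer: -292287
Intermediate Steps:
A(Z) = -31 + 17*Z (A(Z) = 6 - (12 + (-17*Z + 5²)) = 6 - (12 + (-17*Z + 25)) = 6 - (12 + (25 - 17*Z)) = 6 - (37 - 17*Z) = 6 + (-37 + 17*Z) = -31 + 17*Z)
764*(-382) + A(-24) = 764*(-382) + (-31 + 17*(-24)) = -291848 + (-31 - 408) = -291848 - 439 = -292287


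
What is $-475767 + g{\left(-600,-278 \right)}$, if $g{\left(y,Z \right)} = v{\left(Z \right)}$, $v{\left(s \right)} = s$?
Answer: $-476045$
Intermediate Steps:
$g{\left(y,Z \right)} = Z$
$-475767 + g{\left(-600,-278 \right)} = -475767 - 278 = -476045$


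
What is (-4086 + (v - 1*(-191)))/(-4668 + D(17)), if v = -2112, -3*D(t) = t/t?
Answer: 18021/14005 ≈ 1.2868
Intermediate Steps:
D(t) = -⅓ (D(t) = -t/(3*t) = -⅓*1 = -⅓)
(-4086 + (v - 1*(-191)))/(-4668 + D(17)) = (-4086 + (-2112 - 1*(-191)))/(-4668 - ⅓) = (-4086 + (-2112 + 191))/(-14005/3) = (-4086 - 1921)*(-3/14005) = -6007*(-3/14005) = 18021/14005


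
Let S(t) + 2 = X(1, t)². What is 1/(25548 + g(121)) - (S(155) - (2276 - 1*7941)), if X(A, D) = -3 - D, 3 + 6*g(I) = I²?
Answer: -2571534798/83963 ≈ -30627.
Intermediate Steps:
g(I) = -½ + I²/6
S(t) = -2 + (-3 - t)²
1/(25548 + g(121)) - (S(155) - (2276 - 1*7941)) = 1/(25548 + (-½ + (⅙)*121²)) - ((-2 + (3 + 155)²) - (2276 - 1*7941)) = 1/(25548 + (-½ + (⅙)*14641)) - ((-2 + 158²) - (2276 - 7941)) = 1/(25548 + (-½ + 14641/6)) - ((-2 + 24964) - 1*(-5665)) = 1/(25548 + 7319/3) - (24962 + 5665) = 1/(83963/3) - 1*30627 = 3/83963 - 30627 = -2571534798/83963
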